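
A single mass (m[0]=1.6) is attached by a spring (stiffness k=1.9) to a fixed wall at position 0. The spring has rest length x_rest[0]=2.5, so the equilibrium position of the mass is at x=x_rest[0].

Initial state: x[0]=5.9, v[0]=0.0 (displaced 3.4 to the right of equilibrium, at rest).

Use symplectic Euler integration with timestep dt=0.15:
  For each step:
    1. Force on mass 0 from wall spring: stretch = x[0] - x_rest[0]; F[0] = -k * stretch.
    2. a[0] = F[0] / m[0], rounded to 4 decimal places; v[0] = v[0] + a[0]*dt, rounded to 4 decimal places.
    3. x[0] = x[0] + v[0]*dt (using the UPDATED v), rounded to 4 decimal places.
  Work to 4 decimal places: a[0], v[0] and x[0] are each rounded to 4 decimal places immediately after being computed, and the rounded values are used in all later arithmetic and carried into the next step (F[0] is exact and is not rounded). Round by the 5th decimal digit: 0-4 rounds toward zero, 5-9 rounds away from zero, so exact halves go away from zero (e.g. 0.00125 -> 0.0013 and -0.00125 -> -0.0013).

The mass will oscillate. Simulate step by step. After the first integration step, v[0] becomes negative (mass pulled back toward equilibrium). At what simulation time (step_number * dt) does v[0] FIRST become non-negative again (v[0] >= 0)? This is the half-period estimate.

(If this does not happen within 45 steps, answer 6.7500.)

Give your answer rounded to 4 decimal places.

Answer: 3.0000

Derivation:
Step 0: x=[5.9000] v=[0.0000]
Step 1: x=[5.8092] v=[-0.6056]
Step 2: x=[5.6299] v=[-1.1951]
Step 3: x=[5.3670] v=[-1.7526]
Step 4: x=[5.0275] v=[-2.2633]
Step 5: x=[4.6205] v=[-2.7135]
Step 6: x=[4.1568] v=[-3.0912]
Step 7: x=[3.6489] v=[-3.3863]
Step 8: x=[3.1103] v=[-3.5909]
Step 9: x=[2.5554] v=[-3.6996]
Step 10: x=[1.9990] v=[-3.7095]
Step 11: x=[1.4560] v=[-3.6203]
Step 12: x=[0.9409] v=[-3.4343]
Step 13: x=[0.4674] v=[-3.1566]
Step 14: x=[0.0482] v=[-2.7945]
Step 15: x=[-0.3055] v=[-2.3578]
Step 16: x=[-0.5842] v=[-1.8581]
Step 17: x=[-0.7805] v=[-1.3087]
Step 18: x=[-0.8892] v=[-0.7244]
Step 19: x=[-0.9073] v=[-0.1207]
Step 20: x=[-0.8344] v=[0.4862]
First v>=0 after going negative at step 20, time=3.0000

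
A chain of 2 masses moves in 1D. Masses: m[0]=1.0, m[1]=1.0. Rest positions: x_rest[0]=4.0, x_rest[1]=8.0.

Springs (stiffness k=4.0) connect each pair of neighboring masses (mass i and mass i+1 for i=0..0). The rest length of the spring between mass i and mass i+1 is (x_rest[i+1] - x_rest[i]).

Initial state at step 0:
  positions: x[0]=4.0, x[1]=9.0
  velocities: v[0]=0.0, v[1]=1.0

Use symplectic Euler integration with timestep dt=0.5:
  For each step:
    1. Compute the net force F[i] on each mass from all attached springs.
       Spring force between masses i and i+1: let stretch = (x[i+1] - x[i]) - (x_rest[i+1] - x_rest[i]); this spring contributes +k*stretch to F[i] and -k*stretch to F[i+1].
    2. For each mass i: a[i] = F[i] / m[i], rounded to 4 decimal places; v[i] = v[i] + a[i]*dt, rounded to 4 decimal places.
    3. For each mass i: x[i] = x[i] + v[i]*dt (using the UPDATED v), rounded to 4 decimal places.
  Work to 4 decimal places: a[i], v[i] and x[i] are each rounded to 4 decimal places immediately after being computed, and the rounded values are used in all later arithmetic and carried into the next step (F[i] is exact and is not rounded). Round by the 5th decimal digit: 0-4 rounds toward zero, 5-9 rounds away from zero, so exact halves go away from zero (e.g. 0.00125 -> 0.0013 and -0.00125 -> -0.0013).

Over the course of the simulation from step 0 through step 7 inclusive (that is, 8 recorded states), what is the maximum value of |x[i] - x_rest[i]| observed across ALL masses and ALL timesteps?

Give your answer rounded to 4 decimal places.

Answer: 2.5000

Derivation:
Step 0: x=[4.0000 9.0000] v=[0.0000 1.0000]
Step 1: x=[5.0000 8.5000] v=[2.0000 -1.0000]
Step 2: x=[5.5000 8.5000] v=[1.0000 0.0000]
Step 3: x=[5.0000 9.5000] v=[-1.0000 2.0000]
Step 4: x=[5.0000 10.0000] v=[0.0000 1.0000]
Step 5: x=[6.0000 9.5000] v=[2.0000 -1.0000]
Step 6: x=[6.5000 9.5000] v=[1.0000 0.0000]
Step 7: x=[6.0000 10.5000] v=[-1.0000 2.0000]
Max displacement = 2.5000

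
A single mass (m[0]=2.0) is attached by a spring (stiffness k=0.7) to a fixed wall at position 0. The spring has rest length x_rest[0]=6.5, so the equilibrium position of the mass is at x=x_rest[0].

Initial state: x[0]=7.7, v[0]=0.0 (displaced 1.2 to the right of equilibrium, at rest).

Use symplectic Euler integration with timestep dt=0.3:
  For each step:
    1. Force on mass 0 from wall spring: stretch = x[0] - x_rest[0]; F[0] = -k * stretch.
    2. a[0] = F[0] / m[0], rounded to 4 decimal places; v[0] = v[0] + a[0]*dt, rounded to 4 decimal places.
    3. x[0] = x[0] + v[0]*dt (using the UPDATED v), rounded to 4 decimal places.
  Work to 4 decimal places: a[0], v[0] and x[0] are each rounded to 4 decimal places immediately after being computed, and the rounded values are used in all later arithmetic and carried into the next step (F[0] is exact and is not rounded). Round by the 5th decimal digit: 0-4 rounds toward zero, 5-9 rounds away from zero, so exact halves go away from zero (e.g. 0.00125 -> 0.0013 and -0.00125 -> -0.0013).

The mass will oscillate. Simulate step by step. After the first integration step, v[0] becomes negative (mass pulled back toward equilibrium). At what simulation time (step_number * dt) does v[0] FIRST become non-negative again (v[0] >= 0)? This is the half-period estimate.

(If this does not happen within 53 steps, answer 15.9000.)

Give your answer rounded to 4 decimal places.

Step 0: x=[7.7000] v=[0.0000]
Step 1: x=[7.6622] v=[-0.1260]
Step 2: x=[7.5878] v=[-0.2480]
Step 3: x=[7.4791] v=[-0.3622]
Step 4: x=[7.3396] v=[-0.4650]
Step 5: x=[7.1736] v=[-0.5532]
Step 6: x=[6.9864] v=[-0.6239]
Step 7: x=[6.7839] v=[-0.6750]
Step 8: x=[6.5725] v=[-0.7048]
Step 9: x=[6.3588] v=[-0.7124]
Step 10: x=[6.1495] v=[-0.6976]
Step 11: x=[5.9513] v=[-0.6608]
Step 12: x=[5.7703] v=[-0.6032]
Step 13: x=[5.6123] v=[-0.5266]
Step 14: x=[5.4823] v=[-0.4334]
Step 15: x=[5.3844] v=[-0.3265]
Step 16: x=[5.3216] v=[-0.2094]
Step 17: x=[5.2959] v=[-0.0857]
Step 18: x=[5.3081] v=[0.0407]
First v>=0 after going negative at step 18, time=5.4000

Answer: 5.4000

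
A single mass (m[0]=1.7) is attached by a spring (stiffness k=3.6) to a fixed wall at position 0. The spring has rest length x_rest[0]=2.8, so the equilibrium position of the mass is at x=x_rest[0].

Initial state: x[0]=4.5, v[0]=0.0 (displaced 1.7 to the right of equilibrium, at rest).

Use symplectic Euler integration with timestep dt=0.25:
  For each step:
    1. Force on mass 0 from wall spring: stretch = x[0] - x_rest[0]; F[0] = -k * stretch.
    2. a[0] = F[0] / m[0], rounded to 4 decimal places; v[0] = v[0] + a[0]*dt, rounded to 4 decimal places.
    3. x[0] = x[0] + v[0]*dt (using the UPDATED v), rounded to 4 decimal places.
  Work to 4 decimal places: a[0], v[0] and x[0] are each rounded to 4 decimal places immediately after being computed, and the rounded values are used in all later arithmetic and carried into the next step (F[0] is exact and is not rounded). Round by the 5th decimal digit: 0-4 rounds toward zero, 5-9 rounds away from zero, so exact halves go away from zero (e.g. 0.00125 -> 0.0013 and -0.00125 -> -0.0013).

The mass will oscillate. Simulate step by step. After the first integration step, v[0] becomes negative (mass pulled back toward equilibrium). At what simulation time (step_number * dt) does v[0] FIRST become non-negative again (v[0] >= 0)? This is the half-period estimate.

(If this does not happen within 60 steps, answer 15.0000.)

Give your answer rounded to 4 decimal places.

Answer: 2.2500

Derivation:
Step 0: x=[4.5000] v=[0.0000]
Step 1: x=[4.2750] v=[-0.9000]
Step 2: x=[3.8548] v=[-1.6809]
Step 3: x=[3.2950] v=[-2.2393]
Step 4: x=[2.6697] v=[-2.5014]
Step 5: x=[2.0616] v=[-2.4324]
Step 6: x=[1.5512] v=[-2.0415]
Step 7: x=[1.2061] v=[-1.3804]
Step 8: x=[1.0720] v=[-0.5366]
Step 9: x=[1.1666] v=[0.3782]
First v>=0 after going negative at step 9, time=2.2500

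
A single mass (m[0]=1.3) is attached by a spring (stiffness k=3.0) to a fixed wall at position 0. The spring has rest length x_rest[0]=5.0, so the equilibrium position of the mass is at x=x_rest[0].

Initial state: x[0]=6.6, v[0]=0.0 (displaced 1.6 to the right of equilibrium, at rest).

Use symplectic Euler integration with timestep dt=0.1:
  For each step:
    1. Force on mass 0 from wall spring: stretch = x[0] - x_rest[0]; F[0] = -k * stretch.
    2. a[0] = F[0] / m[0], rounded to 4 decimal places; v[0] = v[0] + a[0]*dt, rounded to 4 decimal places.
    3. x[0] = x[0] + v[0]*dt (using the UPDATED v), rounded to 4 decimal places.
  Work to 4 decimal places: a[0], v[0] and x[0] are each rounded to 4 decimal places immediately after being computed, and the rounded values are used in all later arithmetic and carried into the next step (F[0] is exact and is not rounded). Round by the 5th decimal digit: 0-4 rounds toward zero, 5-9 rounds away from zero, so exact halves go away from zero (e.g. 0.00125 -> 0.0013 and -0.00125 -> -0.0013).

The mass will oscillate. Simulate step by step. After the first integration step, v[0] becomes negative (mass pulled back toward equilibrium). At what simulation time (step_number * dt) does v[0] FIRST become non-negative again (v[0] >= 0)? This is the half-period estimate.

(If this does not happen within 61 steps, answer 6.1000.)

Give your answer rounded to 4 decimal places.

Step 0: x=[6.6000] v=[0.0000]
Step 1: x=[6.5631] v=[-0.3692]
Step 2: x=[6.4901] v=[-0.7299]
Step 3: x=[6.3827] v=[-1.0738]
Step 4: x=[6.2434] v=[-1.3929]
Step 5: x=[6.0754] v=[-1.6798]
Step 6: x=[5.8826] v=[-1.9280]
Step 7: x=[5.6694] v=[-2.1317]
Step 8: x=[5.4408] v=[-2.2862]
Step 9: x=[5.2020] v=[-2.3879]
Step 10: x=[4.9586] v=[-2.4345]
Step 11: x=[4.7161] v=[-2.4250]
Step 12: x=[4.4802] v=[-2.3595]
Step 13: x=[4.2562] v=[-2.2396]
Step 14: x=[4.0494] v=[-2.0680]
Step 15: x=[3.8645] v=[-1.8486]
Step 16: x=[3.7058] v=[-1.5866]
Step 17: x=[3.5770] v=[-1.2879]
Step 18: x=[3.4811] v=[-0.9595]
Step 19: x=[3.4202] v=[-0.6090]
Step 20: x=[3.3958] v=[-0.2444]
Step 21: x=[3.4084] v=[0.1258]
First v>=0 after going negative at step 21, time=2.1000

Answer: 2.1000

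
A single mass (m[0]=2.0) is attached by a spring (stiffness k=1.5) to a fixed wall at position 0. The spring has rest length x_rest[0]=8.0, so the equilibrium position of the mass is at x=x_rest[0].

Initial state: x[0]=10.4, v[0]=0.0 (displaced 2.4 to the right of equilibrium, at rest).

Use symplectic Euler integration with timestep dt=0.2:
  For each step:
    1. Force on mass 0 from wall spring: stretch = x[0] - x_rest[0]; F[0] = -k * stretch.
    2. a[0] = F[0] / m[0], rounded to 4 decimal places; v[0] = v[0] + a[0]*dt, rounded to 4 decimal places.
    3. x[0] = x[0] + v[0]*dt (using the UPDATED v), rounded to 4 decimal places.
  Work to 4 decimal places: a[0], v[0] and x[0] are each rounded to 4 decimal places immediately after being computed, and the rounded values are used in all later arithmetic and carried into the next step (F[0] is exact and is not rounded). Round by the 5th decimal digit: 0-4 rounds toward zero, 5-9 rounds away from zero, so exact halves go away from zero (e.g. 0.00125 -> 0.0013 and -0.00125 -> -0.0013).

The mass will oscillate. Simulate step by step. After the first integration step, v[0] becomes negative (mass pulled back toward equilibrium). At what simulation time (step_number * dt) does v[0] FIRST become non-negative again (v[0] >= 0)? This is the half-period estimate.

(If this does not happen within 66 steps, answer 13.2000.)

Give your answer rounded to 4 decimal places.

Step 0: x=[10.4000] v=[0.0000]
Step 1: x=[10.3280] v=[-0.3600]
Step 2: x=[10.1862] v=[-0.7092]
Step 3: x=[9.9788] v=[-1.0371]
Step 4: x=[9.7120] v=[-1.3339]
Step 5: x=[9.3939] v=[-1.5907]
Step 6: x=[9.0339] v=[-1.7998]
Step 7: x=[8.6429] v=[-1.9549]
Step 8: x=[8.2326] v=[-2.0513]
Step 9: x=[7.8154] v=[-2.0862]
Step 10: x=[7.4037] v=[-2.0585]
Step 11: x=[7.0099] v=[-1.9691]
Step 12: x=[6.6458] v=[-1.8206]
Step 13: x=[6.3223] v=[-1.6175]
Step 14: x=[6.0491] v=[-1.3658]
Step 15: x=[5.8345] v=[-1.0732]
Step 16: x=[5.6848] v=[-0.7484]
Step 17: x=[5.6046] v=[-0.4011]
Step 18: x=[5.5962] v=[-0.0418]
Step 19: x=[5.6600] v=[0.3188]
First v>=0 after going negative at step 19, time=3.8000

Answer: 3.8000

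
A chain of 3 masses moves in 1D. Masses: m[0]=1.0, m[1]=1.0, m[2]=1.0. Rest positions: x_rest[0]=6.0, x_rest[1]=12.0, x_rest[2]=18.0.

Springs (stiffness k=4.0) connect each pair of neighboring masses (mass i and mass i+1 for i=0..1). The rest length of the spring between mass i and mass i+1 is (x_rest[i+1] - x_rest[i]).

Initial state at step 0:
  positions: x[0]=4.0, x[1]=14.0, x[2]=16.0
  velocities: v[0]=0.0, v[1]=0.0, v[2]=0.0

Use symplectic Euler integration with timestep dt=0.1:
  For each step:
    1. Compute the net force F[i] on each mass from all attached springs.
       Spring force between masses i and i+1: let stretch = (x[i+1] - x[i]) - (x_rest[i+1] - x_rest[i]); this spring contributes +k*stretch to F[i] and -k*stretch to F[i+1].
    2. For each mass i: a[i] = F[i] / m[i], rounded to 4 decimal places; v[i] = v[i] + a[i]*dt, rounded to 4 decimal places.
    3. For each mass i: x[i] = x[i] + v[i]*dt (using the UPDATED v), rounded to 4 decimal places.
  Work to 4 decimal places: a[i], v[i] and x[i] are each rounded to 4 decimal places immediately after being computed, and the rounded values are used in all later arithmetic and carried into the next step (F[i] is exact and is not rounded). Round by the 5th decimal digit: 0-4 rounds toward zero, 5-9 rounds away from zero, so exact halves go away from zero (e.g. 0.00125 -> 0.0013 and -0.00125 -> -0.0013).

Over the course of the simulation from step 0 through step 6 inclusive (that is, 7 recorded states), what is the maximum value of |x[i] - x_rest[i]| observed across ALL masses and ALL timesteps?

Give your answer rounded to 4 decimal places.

Answer: 2.3949

Derivation:
Step 0: x=[4.0000 14.0000 16.0000] v=[0.0000 0.0000 0.0000]
Step 1: x=[4.1600 13.6800 16.1600] v=[1.6000 -3.2000 1.6000]
Step 2: x=[4.4608 13.0784 16.4608] v=[3.0080 -6.0160 3.0080]
Step 3: x=[4.8663 12.2674 16.8663] v=[4.0550 -8.1101 4.0550]
Step 4: x=[5.3278 11.3443 17.3278] v=[4.6154 -9.2310 4.6154]
Step 5: x=[5.7900 10.4199 17.7900] v=[4.6220 -9.2442 4.6220]
Step 6: x=[6.1974 9.6051 18.1974] v=[4.0740 -8.1481 4.0740]
Max displacement = 2.3949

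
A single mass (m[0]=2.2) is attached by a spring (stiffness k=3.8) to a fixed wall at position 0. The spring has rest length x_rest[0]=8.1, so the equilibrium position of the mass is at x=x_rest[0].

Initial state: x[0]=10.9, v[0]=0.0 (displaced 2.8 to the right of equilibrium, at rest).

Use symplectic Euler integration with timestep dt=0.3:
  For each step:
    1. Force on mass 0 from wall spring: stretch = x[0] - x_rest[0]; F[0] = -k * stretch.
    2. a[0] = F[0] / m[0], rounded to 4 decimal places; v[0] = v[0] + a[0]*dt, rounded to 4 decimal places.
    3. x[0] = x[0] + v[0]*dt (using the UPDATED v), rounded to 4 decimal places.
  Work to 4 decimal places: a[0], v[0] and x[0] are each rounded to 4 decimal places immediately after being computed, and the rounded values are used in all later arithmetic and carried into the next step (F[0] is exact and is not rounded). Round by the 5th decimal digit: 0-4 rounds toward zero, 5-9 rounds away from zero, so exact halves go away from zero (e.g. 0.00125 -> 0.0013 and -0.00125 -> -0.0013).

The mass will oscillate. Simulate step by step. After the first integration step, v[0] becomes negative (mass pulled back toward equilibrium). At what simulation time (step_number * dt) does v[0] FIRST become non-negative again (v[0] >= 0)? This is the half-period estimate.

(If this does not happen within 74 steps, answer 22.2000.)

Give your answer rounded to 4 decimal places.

Answer: 2.4000

Derivation:
Step 0: x=[10.9000] v=[0.0000]
Step 1: x=[10.4647] v=[-1.4509]
Step 2: x=[9.6618] v=[-2.6763]
Step 3: x=[8.6161] v=[-3.4856]
Step 4: x=[7.4902] v=[-3.7530]
Step 5: x=[6.4591] v=[-3.4370]
Step 6: x=[5.6831] v=[-2.5867]
Step 7: x=[5.2828] v=[-1.3343]
Step 8: x=[5.3205] v=[0.1255]
First v>=0 after going negative at step 8, time=2.4000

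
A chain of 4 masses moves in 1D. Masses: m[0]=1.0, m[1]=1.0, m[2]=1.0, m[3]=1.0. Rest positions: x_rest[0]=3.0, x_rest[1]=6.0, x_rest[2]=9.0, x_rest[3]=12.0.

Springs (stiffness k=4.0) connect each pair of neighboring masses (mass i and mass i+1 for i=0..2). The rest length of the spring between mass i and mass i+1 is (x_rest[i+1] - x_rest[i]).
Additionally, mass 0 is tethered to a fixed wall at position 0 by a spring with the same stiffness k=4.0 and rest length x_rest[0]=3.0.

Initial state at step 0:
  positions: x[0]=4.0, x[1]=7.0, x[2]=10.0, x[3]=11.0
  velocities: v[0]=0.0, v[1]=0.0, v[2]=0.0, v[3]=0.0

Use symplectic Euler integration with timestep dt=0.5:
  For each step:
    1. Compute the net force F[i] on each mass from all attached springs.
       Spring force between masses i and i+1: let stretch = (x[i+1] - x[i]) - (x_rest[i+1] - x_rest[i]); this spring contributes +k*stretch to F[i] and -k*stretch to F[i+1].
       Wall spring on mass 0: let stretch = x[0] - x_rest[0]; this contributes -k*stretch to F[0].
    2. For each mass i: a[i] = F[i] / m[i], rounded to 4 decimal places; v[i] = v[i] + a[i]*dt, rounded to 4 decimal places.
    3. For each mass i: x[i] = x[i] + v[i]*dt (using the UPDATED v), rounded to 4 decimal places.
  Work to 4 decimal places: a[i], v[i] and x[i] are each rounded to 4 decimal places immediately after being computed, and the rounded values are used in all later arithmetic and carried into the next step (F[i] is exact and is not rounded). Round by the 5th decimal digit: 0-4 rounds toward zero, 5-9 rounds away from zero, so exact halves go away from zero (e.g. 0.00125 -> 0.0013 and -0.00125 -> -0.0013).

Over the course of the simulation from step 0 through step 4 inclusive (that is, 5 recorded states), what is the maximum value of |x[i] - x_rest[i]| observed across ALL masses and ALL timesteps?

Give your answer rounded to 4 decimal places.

Answer: 2.0000

Derivation:
Step 0: x=[4.0000 7.0000 10.0000 11.0000] v=[0.0000 0.0000 0.0000 0.0000]
Step 1: x=[3.0000 7.0000 8.0000 13.0000] v=[-2.0000 0.0000 -4.0000 4.0000]
Step 2: x=[3.0000 4.0000 10.0000 13.0000] v=[0.0000 -6.0000 4.0000 0.0000]
Step 3: x=[1.0000 6.0000 9.0000 13.0000] v=[-4.0000 4.0000 -2.0000 0.0000]
Step 4: x=[3.0000 6.0000 9.0000 12.0000] v=[4.0000 0.0000 0.0000 -2.0000]
Max displacement = 2.0000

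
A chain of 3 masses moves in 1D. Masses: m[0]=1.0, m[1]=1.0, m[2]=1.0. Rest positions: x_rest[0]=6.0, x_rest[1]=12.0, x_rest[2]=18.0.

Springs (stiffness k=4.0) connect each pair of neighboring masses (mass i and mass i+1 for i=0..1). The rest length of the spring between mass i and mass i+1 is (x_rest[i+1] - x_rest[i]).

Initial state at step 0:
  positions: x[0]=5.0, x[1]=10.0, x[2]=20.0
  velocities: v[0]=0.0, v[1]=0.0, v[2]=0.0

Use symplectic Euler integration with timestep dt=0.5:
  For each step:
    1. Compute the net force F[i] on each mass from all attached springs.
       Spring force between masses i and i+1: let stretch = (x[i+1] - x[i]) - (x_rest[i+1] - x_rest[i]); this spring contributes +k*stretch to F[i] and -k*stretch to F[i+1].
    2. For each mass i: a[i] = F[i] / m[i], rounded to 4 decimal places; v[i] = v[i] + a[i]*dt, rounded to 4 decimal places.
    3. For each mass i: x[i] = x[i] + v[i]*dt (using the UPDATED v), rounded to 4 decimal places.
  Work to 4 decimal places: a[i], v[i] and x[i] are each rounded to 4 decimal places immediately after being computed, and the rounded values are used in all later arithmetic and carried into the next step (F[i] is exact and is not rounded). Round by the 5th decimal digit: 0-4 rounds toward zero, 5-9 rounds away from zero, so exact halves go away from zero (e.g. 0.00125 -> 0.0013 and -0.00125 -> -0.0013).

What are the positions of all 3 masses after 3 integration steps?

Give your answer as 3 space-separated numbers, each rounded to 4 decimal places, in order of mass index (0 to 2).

Answer: 8.0000 10.0000 17.0000

Derivation:
Step 0: x=[5.0000 10.0000 20.0000] v=[0.0000 0.0000 0.0000]
Step 1: x=[4.0000 15.0000 16.0000] v=[-2.0000 10.0000 -8.0000]
Step 2: x=[8.0000 10.0000 17.0000] v=[8.0000 -10.0000 2.0000]
Step 3: x=[8.0000 10.0000 17.0000] v=[0.0000 0.0000 0.0000]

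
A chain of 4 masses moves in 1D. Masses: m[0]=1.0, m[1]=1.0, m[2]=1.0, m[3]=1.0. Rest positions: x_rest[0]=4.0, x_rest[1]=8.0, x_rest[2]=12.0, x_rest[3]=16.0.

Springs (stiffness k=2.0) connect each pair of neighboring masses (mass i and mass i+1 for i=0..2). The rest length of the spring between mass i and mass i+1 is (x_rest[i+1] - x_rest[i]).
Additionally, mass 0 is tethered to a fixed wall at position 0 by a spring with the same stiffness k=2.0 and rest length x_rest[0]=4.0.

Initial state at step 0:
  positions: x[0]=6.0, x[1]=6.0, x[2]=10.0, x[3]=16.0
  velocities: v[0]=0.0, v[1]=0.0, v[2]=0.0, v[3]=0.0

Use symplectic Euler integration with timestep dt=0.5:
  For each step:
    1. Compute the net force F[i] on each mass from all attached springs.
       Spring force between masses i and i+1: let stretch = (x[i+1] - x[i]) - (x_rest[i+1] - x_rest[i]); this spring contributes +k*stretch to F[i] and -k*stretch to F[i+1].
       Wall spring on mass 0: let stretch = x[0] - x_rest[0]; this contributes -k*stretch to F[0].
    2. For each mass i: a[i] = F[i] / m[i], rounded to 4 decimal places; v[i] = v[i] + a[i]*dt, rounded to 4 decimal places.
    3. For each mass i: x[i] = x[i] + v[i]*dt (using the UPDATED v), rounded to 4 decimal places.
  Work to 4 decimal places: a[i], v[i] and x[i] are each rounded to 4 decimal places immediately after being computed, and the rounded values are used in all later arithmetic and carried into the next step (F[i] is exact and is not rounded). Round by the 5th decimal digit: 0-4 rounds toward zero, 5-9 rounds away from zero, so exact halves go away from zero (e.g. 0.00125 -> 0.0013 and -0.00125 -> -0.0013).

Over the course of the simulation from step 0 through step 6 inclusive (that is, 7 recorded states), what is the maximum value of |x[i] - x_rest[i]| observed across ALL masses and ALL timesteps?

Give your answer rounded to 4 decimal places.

Step 0: x=[6.0000 6.0000 10.0000 16.0000] v=[0.0000 0.0000 0.0000 0.0000]
Step 1: x=[3.0000 8.0000 11.0000 15.0000] v=[-6.0000 4.0000 2.0000 -2.0000]
Step 2: x=[1.0000 9.0000 12.5000 14.0000] v=[-4.0000 2.0000 3.0000 -2.0000]
Step 3: x=[2.5000 7.7500 13.0000 14.2500] v=[3.0000 -2.5000 1.0000 0.5000]
Step 4: x=[5.3750 6.5000 11.5000 15.8750] v=[5.7500 -2.5000 -3.0000 3.2500]
Step 5: x=[6.1250 7.1875 9.6875 17.3125] v=[1.5000 1.3750 -3.6250 2.8750]
Step 6: x=[4.3438 8.5938 10.4375 16.9375] v=[-3.5625 2.8125 1.5000 -0.7500]
Max displacement = 3.0000

Answer: 3.0000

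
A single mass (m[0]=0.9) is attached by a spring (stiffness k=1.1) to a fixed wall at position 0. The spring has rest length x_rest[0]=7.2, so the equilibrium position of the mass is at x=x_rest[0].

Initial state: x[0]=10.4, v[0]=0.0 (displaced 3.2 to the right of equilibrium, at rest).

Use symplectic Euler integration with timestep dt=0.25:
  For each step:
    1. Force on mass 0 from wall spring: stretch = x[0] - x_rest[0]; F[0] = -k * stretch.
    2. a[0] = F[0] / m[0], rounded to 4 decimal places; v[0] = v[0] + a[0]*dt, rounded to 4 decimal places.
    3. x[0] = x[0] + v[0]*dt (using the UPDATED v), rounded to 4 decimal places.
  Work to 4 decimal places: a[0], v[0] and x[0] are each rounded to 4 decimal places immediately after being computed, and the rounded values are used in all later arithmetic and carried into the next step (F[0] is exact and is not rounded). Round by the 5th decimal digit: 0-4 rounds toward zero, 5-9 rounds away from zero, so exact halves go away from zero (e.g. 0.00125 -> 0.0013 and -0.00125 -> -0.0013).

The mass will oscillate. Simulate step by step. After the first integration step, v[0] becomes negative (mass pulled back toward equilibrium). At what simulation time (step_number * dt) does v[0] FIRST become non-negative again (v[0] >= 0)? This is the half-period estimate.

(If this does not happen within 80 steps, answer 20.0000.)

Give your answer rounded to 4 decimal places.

Step 0: x=[10.4000] v=[0.0000]
Step 1: x=[10.1556] v=[-0.9778]
Step 2: x=[9.6854] v=[-1.8809]
Step 3: x=[9.0253] v=[-2.6403]
Step 4: x=[8.2258] v=[-3.1980]
Step 5: x=[7.3479] v=[-3.5115]
Step 6: x=[6.4587] v=[-3.5567]
Step 7: x=[5.6262] v=[-3.3302]
Step 8: x=[4.9139] v=[-2.8493]
Step 9: x=[4.3762] v=[-2.1508]
Step 10: x=[4.0542] v=[-1.2880]
Step 11: x=[3.9725] v=[-0.3268]
Step 12: x=[4.1374] v=[0.6594]
First v>=0 after going negative at step 12, time=3.0000

Answer: 3.0000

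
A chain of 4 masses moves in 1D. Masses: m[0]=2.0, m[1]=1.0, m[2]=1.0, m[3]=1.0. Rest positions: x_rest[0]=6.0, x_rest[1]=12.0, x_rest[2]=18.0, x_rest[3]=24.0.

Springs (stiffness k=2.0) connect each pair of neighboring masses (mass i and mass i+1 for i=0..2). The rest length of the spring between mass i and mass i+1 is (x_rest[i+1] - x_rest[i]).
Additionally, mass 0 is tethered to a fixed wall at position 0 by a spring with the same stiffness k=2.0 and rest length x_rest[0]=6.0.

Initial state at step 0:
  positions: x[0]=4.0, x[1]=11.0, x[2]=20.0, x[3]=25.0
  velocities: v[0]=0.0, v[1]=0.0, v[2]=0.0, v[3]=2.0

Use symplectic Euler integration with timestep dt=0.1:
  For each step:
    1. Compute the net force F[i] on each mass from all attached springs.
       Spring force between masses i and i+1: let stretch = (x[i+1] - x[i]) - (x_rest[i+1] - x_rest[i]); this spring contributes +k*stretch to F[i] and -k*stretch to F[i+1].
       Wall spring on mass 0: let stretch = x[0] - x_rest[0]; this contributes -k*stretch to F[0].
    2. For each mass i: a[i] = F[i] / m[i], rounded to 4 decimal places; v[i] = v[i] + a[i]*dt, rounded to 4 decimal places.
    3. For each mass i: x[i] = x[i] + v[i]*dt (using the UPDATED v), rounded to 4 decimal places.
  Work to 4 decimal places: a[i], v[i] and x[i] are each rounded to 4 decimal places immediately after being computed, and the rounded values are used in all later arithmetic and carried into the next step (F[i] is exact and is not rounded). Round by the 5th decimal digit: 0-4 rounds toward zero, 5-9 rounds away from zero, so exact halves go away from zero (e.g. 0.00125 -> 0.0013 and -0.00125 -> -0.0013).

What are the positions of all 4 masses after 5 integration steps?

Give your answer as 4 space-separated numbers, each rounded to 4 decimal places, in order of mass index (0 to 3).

Step 0: x=[4.0000 11.0000 20.0000 25.0000] v=[0.0000 0.0000 0.0000 2.0000]
Step 1: x=[4.0300 11.0400 19.9200 25.2200] v=[0.3000 0.4000 -0.8000 2.2000]
Step 2: x=[4.0898 11.1174 19.7684 25.4540] v=[0.5980 0.7740 -1.5160 2.3400]
Step 3: x=[4.1790 11.2273 19.5575 25.6943] v=[0.8918 1.0987 -2.1091 2.4029]
Step 4: x=[4.2969 11.3628 19.3027 25.9319] v=[1.1787 1.3551 -2.5478 2.3755]
Step 5: x=[4.4425 11.5158 19.0217 26.1569] v=[1.4556 1.5299 -2.8099 2.2497]

Answer: 4.4425 11.5158 19.0217 26.1569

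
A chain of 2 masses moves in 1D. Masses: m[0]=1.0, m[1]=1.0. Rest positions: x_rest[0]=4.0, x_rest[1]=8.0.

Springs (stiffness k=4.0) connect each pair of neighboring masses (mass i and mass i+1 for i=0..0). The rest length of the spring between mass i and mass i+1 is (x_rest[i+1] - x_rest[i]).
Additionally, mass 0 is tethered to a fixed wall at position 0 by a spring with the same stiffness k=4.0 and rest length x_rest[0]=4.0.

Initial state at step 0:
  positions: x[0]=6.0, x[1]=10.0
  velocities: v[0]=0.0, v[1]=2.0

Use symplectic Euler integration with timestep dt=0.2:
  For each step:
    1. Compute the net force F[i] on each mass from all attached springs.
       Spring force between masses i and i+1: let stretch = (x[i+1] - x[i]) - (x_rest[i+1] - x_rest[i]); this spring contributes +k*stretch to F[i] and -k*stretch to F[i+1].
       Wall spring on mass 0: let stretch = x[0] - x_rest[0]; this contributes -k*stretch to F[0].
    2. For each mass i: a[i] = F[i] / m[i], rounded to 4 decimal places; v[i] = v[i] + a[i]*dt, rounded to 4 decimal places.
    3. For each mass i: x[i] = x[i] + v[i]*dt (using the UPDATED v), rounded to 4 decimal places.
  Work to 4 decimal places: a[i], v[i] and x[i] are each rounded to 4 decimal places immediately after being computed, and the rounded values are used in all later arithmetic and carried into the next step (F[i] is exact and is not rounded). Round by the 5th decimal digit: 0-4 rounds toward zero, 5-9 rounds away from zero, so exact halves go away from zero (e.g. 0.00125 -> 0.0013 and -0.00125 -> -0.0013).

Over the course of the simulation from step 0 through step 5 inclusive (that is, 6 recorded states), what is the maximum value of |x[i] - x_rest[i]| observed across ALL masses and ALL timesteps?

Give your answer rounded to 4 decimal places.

Step 0: x=[6.0000 10.0000] v=[0.0000 2.0000]
Step 1: x=[5.6800 10.4000] v=[-1.6000 2.0000]
Step 2: x=[5.2064 10.6848] v=[-2.3680 1.4240]
Step 3: x=[4.7763 10.7331] v=[-2.1504 0.2413]
Step 4: x=[4.5351 10.4683] v=[-1.2060 -1.3241]
Step 5: x=[4.5176 9.8942] v=[-0.0875 -2.8707]
Max displacement = 2.7331

Answer: 2.7331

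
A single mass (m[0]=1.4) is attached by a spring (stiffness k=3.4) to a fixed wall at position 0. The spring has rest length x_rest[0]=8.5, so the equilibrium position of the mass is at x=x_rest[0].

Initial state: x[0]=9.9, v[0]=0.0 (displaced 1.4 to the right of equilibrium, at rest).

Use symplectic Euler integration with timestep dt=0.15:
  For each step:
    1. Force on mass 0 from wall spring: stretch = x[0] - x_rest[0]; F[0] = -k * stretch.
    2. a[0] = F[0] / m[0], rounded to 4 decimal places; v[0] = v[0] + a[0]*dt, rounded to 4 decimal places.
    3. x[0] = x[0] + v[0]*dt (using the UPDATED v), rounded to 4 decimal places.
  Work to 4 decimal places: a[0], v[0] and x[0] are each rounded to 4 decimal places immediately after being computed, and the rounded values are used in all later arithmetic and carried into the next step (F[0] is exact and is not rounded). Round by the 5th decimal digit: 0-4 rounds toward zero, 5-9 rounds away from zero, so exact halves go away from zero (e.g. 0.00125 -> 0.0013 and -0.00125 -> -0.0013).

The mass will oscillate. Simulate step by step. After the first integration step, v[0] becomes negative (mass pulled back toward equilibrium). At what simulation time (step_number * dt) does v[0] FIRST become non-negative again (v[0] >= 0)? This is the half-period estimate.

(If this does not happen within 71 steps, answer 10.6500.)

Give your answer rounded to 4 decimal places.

Step 0: x=[9.9000] v=[0.0000]
Step 1: x=[9.8235] v=[-0.5100]
Step 2: x=[9.6747] v=[-0.9921]
Step 3: x=[9.4617] v=[-1.4200]
Step 4: x=[9.1962] v=[-1.7703]
Step 5: x=[8.8926] v=[-2.0239]
Step 6: x=[8.5676] v=[-2.1669]
Step 7: x=[8.2389] v=[-2.1915]
Step 8: x=[7.9244] v=[-2.0964]
Step 9: x=[7.6414] v=[-1.8867]
Step 10: x=[7.4053] v=[-1.5739]
Step 11: x=[7.2290] v=[-1.1751]
Step 12: x=[7.1222] v=[-0.7121]
Step 13: x=[7.0907] v=[-0.2102]
Step 14: x=[7.1362] v=[0.3032]
First v>=0 after going negative at step 14, time=2.1000

Answer: 2.1000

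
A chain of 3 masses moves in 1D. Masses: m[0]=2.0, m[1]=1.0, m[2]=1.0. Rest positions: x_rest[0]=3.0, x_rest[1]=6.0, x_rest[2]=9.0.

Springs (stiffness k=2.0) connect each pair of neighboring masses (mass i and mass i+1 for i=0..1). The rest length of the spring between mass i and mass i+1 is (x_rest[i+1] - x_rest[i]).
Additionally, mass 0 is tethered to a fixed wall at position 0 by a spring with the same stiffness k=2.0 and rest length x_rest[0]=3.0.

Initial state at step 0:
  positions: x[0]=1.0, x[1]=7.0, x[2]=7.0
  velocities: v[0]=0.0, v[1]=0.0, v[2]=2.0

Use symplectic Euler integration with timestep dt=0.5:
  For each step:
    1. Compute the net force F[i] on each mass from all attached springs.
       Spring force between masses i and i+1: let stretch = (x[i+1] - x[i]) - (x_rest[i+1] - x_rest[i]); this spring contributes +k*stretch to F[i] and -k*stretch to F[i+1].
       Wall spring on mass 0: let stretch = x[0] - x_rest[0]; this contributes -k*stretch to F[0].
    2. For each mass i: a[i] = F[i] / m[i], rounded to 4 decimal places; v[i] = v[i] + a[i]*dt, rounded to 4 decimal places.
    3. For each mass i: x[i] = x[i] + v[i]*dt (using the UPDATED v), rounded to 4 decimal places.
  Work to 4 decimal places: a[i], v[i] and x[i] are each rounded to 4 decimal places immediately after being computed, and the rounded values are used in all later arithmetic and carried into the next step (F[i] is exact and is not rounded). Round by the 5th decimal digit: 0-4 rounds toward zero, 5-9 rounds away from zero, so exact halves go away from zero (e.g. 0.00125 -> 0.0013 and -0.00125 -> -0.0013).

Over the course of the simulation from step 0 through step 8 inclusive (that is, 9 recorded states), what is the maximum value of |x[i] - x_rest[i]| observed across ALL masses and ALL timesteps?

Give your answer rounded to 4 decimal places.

Answer: 3.8585

Derivation:
Step 0: x=[1.0000 7.0000 7.0000] v=[0.0000 0.0000 2.0000]
Step 1: x=[2.2500 4.0000 9.5000] v=[2.5000 -6.0000 5.0000]
Step 2: x=[3.3750 2.8750 10.7500] v=[2.2500 -2.2500 2.5000]
Step 3: x=[3.5313 5.9375 9.5625] v=[0.3125 6.1250 -2.3750]
Step 4: x=[3.4063 9.6094 8.0625] v=[-0.2501 7.3438 -3.0000]
Step 5: x=[3.9805 9.4063 8.8360] v=[1.1483 -0.4062 1.5469]
Step 6: x=[4.9160 6.2052 11.3946] v=[1.8710 -6.4023 5.1172]
Step 7: x=[4.9448 4.9542 12.8585] v=[0.0576 -2.5021 2.9278]
Step 8: x=[3.7398 7.6506 11.8703] v=[-2.4101 5.3928 -1.9765]
Max displacement = 3.8585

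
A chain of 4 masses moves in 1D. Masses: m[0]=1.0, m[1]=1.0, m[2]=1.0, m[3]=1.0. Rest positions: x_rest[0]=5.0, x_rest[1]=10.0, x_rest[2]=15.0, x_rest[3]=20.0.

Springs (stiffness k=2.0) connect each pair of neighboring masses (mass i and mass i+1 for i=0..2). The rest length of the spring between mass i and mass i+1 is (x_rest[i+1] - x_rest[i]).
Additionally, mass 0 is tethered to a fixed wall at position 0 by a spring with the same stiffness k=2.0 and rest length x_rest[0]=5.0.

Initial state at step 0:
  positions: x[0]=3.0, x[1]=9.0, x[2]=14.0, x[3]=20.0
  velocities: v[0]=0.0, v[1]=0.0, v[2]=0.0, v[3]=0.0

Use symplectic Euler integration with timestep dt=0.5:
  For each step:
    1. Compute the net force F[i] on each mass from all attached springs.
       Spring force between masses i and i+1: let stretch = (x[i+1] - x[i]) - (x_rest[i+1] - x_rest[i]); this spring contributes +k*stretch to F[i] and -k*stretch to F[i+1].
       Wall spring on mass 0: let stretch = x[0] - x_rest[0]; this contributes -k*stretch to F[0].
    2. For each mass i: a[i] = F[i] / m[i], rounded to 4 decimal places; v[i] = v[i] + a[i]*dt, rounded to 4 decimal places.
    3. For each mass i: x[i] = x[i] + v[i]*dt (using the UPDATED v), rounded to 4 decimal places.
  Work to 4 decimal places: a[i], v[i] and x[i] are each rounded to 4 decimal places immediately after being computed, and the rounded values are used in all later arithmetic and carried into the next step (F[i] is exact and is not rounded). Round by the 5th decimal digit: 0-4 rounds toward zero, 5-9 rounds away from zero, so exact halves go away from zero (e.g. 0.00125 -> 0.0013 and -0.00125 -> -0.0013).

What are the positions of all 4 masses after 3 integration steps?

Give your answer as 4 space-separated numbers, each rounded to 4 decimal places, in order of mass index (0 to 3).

Step 0: x=[3.0000 9.0000 14.0000 20.0000] v=[0.0000 0.0000 0.0000 0.0000]
Step 1: x=[4.5000 8.5000 14.5000 19.5000] v=[3.0000 -1.0000 1.0000 -1.0000]
Step 2: x=[5.7500 9.0000 14.5000 19.0000] v=[2.5000 1.0000 0.0000 -1.0000]
Step 3: x=[5.7500 10.6250 14.0000 18.7500] v=[0.0000 3.2500 -1.0000 -0.5000]

Answer: 5.7500 10.6250 14.0000 18.7500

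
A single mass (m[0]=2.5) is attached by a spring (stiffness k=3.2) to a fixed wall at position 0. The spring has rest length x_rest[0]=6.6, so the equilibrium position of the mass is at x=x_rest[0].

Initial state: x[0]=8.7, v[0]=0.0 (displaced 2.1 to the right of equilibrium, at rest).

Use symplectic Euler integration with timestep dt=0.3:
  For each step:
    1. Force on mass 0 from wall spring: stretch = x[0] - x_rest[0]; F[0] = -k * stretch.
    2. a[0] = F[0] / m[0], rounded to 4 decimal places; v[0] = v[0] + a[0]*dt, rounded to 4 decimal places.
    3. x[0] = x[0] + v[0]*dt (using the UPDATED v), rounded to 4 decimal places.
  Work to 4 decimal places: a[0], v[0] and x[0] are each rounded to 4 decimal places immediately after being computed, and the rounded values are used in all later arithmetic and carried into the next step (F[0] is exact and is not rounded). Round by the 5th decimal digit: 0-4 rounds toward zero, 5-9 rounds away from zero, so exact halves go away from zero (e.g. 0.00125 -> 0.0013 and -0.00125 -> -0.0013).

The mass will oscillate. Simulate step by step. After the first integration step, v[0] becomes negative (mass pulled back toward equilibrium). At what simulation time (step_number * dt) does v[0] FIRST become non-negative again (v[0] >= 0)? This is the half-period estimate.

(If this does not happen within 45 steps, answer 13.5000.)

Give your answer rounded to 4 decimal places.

Step 0: x=[8.7000] v=[0.0000]
Step 1: x=[8.4581] v=[-0.8064]
Step 2: x=[8.0021] v=[-1.5199]
Step 3: x=[7.3846] v=[-2.0583]
Step 4: x=[6.6767] v=[-2.3596]
Step 5: x=[5.9600] v=[-2.3891]
Step 6: x=[5.3170] v=[-2.1433]
Step 7: x=[4.8218] v=[-1.6506]
Step 8: x=[4.5315] v=[-0.9678]
Step 9: x=[4.4795] v=[-0.1735]
Step 10: x=[4.6717] v=[0.6408]
First v>=0 after going negative at step 10, time=3.0000

Answer: 3.0000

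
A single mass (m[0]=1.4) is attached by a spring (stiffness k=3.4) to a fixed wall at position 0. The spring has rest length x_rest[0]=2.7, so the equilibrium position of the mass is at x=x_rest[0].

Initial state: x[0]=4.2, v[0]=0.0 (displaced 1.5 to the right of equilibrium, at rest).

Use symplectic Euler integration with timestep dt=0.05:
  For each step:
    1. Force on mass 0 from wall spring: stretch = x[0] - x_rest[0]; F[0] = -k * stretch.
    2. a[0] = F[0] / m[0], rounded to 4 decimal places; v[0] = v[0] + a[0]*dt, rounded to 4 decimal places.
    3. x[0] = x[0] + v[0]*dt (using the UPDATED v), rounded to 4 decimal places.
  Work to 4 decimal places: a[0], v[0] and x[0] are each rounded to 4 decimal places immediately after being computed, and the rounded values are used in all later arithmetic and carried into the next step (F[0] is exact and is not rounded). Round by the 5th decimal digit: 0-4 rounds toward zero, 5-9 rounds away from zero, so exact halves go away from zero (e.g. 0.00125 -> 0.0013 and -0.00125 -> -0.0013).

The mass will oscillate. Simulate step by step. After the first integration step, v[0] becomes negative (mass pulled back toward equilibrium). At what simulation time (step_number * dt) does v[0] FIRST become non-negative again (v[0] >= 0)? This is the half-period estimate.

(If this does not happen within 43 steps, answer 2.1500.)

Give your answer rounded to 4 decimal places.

Answer: 2.0500

Derivation:
Step 0: x=[4.2000] v=[0.0000]
Step 1: x=[4.1909] v=[-0.1821]
Step 2: x=[4.1727] v=[-0.3631]
Step 3: x=[4.1456] v=[-0.5419]
Step 4: x=[4.1097] v=[-0.7174]
Step 5: x=[4.0653] v=[-0.8886]
Step 6: x=[4.0126] v=[-1.0544]
Step 7: x=[3.9519] v=[-1.2138]
Step 8: x=[3.8836] v=[-1.3658]
Step 9: x=[3.8081] v=[-1.5095]
Step 10: x=[3.7259] v=[-1.6441]
Step 11: x=[3.6375] v=[-1.7687]
Step 12: x=[3.5434] v=[-1.8825]
Step 13: x=[3.4442] v=[-1.9849]
Step 14: x=[3.3404] v=[-2.0753]
Step 15: x=[3.2327] v=[-2.1531]
Step 16: x=[3.1218] v=[-2.2178]
Step 17: x=[3.0084] v=[-2.2690]
Step 18: x=[2.8931] v=[-2.3065]
Step 19: x=[2.7766] v=[-2.3300]
Step 20: x=[2.6596] v=[-2.3393]
Step 21: x=[2.5429] v=[-2.3344]
Step 22: x=[2.4271] v=[-2.3153]
Step 23: x=[2.3130] v=[-2.2822]
Step 24: x=[2.2012] v=[-2.2352]
Step 25: x=[2.0925] v=[-2.1746]
Step 26: x=[1.9875] v=[-2.1008]
Step 27: x=[1.8868] v=[-2.0143]
Step 28: x=[1.7910] v=[-1.9156]
Step 29: x=[1.7007] v=[-1.8052]
Step 30: x=[1.6165] v=[-1.6839]
Step 31: x=[1.5389] v=[-1.5523]
Step 32: x=[1.4683] v=[-1.4113]
Step 33: x=[1.4052] v=[-1.2617]
Step 34: x=[1.3500] v=[-1.1045]
Step 35: x=[1.3030] v=[-0.9406]
Step 36: x=[1.2645] v=[-0.7710]
Step 37: x=[1.2347] v=[-0.5967]
Step 38: x=[1.2138] v=[-0.4188]
Step 39: x=[1.2019] v=[-0.2383]
Step 40: x=[1.1991] v=[-0.0564]
Step 41: x=[1.2054] v=[0.1259]
First v>=0 after going negative at step 41, time=2.0500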